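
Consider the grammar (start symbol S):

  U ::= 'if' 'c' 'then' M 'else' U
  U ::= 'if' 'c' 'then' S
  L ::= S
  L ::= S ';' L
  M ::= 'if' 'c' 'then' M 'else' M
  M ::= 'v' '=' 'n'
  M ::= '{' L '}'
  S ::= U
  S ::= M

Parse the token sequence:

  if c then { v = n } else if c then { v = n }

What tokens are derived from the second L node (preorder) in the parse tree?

v = n

[S [U if c then [M { [L [S [M v = n]]] }] else [U if c then [S [M { [L [S [M v = n]]] }]]]]]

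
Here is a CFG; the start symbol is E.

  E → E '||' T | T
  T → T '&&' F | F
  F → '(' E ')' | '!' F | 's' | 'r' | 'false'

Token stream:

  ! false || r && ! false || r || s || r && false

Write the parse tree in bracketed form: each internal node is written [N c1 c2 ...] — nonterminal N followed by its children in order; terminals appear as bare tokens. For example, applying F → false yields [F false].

[E [E [E [E [E [T [F ! [F false]]]] || [T [T [F r]] && [F ! [F false]]]] || [T [F r]]] || [T [F s]]] || [T [T [F r]] && [F false]]]

E
E || T
E || T || T
E || T || T || T
E || T || T || T || T
T || T || T || T || T
F || T || T || T || T
! F || T || T || T || T
! false || T || T || T || T
! false || T && F || T || T || T
! false || F && F || T || T || T
! false || r && F || T || T || T
! false || r && ! F || T || T || T
! false || r && ! false || T || T || T
! false || r && ! false || F || T || T
! false || r && ! false || r || T || T
! false || r && ! false || r || F || T
! false || r && ! false || r || s || T
! false || r && ! false || r || s || T && F
! false || r && ! false || r || s || F && F
! false || r && ! false || r || s || r && F
! false || r && ! false || r || s || r && false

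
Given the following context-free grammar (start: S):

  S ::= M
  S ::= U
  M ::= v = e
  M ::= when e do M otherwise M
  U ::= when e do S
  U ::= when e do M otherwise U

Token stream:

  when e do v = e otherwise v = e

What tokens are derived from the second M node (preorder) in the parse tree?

[S [M when e do [M v = e] otherwise [M v = e]]]

v = e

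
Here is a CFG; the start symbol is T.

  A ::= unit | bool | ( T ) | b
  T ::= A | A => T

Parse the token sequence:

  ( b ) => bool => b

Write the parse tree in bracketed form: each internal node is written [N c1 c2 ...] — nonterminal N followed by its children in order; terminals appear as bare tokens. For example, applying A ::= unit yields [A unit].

T
A => T
( T ) => T
( A ) => T
( b ) => T
( b ) => A => T
( b ) => bool => T
( b ) => bool => A
( b ) => bool => b

[T [A ( [T [A b]] )] => [T [A bool] => [T [A b]]]]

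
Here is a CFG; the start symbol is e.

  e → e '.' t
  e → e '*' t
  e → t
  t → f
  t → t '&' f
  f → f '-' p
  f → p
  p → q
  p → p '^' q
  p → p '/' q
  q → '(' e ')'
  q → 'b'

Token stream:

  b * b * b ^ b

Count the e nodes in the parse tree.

3

[e [e [e [t [f [p [q b]]]]] * [t [f [p [q b]]]]] * [t [f [p [p [q b]] ^ [q b]]]]]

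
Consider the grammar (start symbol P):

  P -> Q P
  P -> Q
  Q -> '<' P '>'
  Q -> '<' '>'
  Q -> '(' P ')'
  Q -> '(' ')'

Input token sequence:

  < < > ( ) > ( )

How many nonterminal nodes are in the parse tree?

8

[P [Q < [P [Q < >] [P [Q ( )]]] >] [P [Q ( )]]]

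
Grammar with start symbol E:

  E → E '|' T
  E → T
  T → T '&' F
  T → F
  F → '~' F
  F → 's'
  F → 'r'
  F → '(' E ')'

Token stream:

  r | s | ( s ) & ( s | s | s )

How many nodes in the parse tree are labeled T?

8

[E [E [E [T [F r]]] | [T [F s]]] | [T [T [F ( [E [T [F s]]] )]] & [F ( [E [E [E [T [F s]]] | [T [F s]]] | [T [F s]]] )]]]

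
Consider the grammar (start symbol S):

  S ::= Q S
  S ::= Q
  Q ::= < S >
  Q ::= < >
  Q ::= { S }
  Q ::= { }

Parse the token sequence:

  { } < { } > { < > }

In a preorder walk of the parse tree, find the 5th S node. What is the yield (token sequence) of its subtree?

[S [Q { }] [S [Q < [S [Q { }]] >] [S [Q { [S [Q < >]] }]]]]

< >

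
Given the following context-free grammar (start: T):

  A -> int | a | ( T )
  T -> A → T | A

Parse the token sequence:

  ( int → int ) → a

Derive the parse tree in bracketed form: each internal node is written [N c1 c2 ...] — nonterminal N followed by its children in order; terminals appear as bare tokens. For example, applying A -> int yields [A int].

[T [A ( [T [A int] → [T [A int]]] )] → [T [A a]]]

T
A → T
( T ) → T
( A → T ) → T
( int → T ) → T
( int → A ) → T
( int → int ) → T
( int → int ) → A
( int → int ) → a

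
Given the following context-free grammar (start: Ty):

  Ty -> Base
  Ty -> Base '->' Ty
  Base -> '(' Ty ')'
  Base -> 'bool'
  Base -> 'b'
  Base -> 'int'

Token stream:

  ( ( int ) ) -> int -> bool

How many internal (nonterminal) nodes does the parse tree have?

10

[Ty [Base ( [Ty [Base ( [Ty [Base int]] )]] )] -> [Ty [Base int] -> [Ty [Base bool]]]]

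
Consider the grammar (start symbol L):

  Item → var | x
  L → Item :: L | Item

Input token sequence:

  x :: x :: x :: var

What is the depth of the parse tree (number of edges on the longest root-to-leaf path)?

5

[L [Item x] :: [L [Item x] :: [L [Item x] :: [L [Item var]]]]]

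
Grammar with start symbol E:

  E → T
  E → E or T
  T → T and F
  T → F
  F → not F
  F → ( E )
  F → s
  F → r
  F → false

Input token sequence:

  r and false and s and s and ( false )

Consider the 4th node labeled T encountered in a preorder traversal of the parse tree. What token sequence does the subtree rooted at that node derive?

[E [T [T [T [T [T [F r]] and [F false]] and [F s]] and [F s]] and [F ( [E [T [F false]]] )]]]

r and false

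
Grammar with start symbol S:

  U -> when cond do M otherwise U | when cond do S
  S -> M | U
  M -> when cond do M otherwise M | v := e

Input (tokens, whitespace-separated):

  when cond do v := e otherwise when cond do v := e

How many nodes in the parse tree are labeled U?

[S [U when cond do [M v := e] otherwise [U when cond do [S [M v := e]]]]]

2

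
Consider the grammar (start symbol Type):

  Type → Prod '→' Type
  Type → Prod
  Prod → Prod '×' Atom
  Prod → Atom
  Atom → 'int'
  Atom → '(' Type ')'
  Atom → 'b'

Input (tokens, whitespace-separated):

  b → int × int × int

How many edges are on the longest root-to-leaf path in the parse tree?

[Type [Prod [Atom b]] → [Type [Prod [Prod [Prod [Atom int]] × [Atom int]] × [Atom int]]]]

6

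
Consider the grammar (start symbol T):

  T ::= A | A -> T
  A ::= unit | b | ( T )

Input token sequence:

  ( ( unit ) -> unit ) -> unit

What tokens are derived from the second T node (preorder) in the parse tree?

[T [A ( [T [A ( [T [A unit]] )] -> [T [A unit]]] )] -> [T [A unit]]]

( unit ) -> unit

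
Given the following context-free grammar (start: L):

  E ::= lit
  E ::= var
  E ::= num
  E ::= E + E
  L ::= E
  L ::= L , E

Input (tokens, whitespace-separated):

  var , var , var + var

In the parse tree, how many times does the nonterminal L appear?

3

[L [L [L [E var]] , [E var]] , [E [E var] + [E var]]]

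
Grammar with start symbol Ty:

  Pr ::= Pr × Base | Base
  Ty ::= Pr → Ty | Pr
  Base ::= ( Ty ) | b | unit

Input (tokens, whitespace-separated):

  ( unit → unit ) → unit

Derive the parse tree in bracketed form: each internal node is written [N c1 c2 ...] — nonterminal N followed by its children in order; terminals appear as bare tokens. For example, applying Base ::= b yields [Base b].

[Ty [Pr [Base ( [Ty [Pr [Base unit]] → [Ty [Pr [Base unit]]]] )]] → [Ty [Pr [Base unit]]]]

Ty
Pr → Ty
Base → Ty
( Ty ) → Ty
( Pr → Ty ) → Ty
( Base → Ty ) → Ty
( unit → Ty ) → Ty
( unit → Pr ) → Ty
( unit → Base ) → Ty
( unit → unit ) → Ty
( unit → unit ) → Pr
( unit → unit ) → Base
( unit → unit ) → unit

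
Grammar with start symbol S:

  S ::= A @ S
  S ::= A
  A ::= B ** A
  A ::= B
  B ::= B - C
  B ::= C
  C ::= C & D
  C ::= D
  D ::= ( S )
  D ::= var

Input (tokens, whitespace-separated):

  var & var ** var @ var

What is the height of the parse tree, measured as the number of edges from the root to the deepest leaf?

[S [A [B [C [C [D var]] & [D var]]] ** [A [B [C [D var]]]]] @ [S [A [B [C [D var]]]]]]

6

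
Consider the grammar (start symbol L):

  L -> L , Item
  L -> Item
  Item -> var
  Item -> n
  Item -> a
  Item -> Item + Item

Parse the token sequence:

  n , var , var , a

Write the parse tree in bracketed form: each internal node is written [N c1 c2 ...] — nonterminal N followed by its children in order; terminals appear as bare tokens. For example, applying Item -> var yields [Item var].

[L [L [L [L [Item n]] , [Item var]] , [Item var]] , [Item a]]

L
L , Item
L , Item , Item
L , Item , Item , Item
Item , Item , Item , Item
n , Item , Item , Item
n , var , Item , Item
n , var , var , Item
n , var , var , a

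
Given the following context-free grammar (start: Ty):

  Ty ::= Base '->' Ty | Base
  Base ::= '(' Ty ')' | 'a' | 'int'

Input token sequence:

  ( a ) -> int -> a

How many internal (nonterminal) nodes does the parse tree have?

8

[Ty [Base ( [Ty [Base a]] )] -> [Ty [Base int] -> [Ty [Base a]]]]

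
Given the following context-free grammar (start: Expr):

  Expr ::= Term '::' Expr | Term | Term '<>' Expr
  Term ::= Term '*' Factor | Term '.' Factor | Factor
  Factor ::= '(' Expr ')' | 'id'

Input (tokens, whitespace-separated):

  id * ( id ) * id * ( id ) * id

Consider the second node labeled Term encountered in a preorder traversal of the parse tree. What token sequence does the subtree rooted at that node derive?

[Expr [Term [Term [Term [Term [Term [Factor id]] * [Factor ( [Expr [Term [Factor id]]] )]] * [Factor id]] * [Factor ( [Expr [Term [Factor id]]] )]] * [Factor id]]]

id * ( id ) * id * ( id )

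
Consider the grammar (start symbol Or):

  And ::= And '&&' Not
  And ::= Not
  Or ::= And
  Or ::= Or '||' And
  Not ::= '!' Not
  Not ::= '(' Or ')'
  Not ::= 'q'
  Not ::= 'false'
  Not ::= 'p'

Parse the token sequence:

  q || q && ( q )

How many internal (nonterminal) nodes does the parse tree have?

[Or [Or [And [Not q]]] || [And [And [Not q]] && [Not ( [Or [And [Not q]]] )]]]

11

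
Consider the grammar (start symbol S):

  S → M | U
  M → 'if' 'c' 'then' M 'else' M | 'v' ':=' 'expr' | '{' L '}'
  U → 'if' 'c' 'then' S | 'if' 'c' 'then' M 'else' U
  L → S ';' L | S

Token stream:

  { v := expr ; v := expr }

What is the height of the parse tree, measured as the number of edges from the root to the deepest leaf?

[S [M { [L [S [M v := expr]] ; [L [S [M v := expr]]]] }]]

6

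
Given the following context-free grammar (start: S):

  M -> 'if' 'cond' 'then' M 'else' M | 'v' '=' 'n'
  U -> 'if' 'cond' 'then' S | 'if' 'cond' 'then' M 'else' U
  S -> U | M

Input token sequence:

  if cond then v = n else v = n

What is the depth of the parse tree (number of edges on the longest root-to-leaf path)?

[S [M if cond then [M v = n] else [M v = n]]]

3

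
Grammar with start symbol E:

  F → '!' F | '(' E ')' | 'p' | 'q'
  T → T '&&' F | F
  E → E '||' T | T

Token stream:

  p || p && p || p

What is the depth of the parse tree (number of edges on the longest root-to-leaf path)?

5

[E [E [E [T [F p]]] || [T [T [F p]] && [F p]]] || [T [F p]]]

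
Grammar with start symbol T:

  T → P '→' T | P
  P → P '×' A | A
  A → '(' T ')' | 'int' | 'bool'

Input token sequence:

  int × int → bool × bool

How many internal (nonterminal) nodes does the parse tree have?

[T [P [P [A int]] × [A int]] → [T [P [P [A bool]] × [A bool]]]]

10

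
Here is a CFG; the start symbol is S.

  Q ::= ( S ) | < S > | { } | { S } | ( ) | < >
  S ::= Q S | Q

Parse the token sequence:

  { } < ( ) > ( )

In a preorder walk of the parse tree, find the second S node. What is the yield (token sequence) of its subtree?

< ( ) > ( )

[S [Q { }] [S [Q < [S [Q ( )]] >] [S [Q ( )]]]]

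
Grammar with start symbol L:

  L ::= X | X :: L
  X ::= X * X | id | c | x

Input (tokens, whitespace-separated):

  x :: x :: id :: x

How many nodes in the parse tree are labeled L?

[L [X x] :: [L [X x] :: [L [X id] :: [L [X x]]]]]

4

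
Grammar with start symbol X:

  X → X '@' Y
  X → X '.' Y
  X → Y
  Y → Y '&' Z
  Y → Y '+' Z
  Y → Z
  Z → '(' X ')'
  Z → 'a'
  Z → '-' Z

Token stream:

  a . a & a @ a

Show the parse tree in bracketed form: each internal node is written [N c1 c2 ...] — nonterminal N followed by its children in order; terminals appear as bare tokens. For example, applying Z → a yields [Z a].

X
X @ Y
X . Y @ Y
Y . Y @ Y
Z . Y @ Y
a . Y @ Y
a . Y & Z @ Y
a . Z & Z @ Y
a . a & Z @ Y
a . a & a @ Y
a . a & a @ Z
a . a & a @ a

[X [X [X [Y [Z a]]] . [Y [Y [Z a]] & [Z a]]] @ [Y [Z a]]]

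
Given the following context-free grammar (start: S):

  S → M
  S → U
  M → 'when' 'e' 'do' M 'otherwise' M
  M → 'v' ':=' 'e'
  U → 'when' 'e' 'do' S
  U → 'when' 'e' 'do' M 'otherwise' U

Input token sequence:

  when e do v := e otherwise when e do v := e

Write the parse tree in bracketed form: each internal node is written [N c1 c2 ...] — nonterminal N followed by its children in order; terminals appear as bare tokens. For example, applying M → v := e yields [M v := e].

S
U
when e do M otherwise U
when e do v := e otherwise U
when e do v := e otherwise when e do S
when e do v := e otherwise when e do M
when e do v := e otherwise when e do v := e

[S [U when e do [M v := e] otherwise [U when e do [S [M v := e]]]]]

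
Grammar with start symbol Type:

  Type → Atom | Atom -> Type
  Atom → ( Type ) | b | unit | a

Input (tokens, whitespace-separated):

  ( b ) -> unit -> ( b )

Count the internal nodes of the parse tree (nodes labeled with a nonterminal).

10

[Type [Atom ( [Type [Atom b]] )] -> [Type [Atom unit] -> [Type [Atom ( [Type [Atom b]] )]]]]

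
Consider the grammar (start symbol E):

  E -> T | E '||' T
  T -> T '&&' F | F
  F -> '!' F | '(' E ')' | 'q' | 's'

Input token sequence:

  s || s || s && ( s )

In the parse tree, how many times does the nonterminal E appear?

[E [E [E [T [F s]]] || [T [F s]]] || [T [T [F s]] && [F ( [E [T [F s]]] )]]]

4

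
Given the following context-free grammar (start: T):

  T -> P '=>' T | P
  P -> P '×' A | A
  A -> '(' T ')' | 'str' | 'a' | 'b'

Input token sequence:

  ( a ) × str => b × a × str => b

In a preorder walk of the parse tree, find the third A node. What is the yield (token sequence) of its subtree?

str

[T [P [P [A ( [T [P [A a]]] )]] × [A str]] => [T [P [P [P [A b]] × [A a]] × [A str]] => [T [P [A b]]]]]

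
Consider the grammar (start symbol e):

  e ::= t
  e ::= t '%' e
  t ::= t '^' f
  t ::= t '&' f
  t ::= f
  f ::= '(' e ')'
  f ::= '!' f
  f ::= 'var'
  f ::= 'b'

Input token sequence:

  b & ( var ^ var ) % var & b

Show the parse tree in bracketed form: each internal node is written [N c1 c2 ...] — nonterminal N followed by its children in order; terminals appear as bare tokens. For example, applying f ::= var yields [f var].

[e [t [t [f b]] & [f ( [e [t [t [f var]] ^ [f var]]] )]] % [e [t [t [f var]] & [f b]]]]

e
t % e
t & f % e
f & f % e
b & f % e
b & ( e ) % e
b & ( t ) % e
b & ( t ^ f ) % e
b & ( f ^ f ) % e
b & ( var ^ f ) % e
b & ( var ^ var ) % e
b & ( var ^ var ) % t
b & ( var ^ var ) % t & f
b & ( var ^ var ) % f & f
b & ( var ^ var ) % var & f
b & ( var ^ var ) % var & b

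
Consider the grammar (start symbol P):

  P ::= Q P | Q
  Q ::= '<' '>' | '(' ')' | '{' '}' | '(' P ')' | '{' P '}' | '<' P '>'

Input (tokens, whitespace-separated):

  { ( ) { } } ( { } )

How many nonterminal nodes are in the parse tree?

10

[P [Q { [P [Q ( )] [P [Q { }]]] }] [P [Q ( [P [Q { }]] )]]]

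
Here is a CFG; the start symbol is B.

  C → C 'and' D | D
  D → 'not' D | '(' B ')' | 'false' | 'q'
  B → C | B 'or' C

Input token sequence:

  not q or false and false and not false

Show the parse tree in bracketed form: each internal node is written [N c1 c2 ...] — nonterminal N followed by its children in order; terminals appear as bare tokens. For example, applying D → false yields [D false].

B
B or C
C or C
D or C
not D or C
not q or C
not q or C and D
not q or C and D and D
not q or D and D and D
not q or false and D and D
not q or false and false and D
not q or false and false and not D
not q or false and false and not false

[B [B [C [D not [D q]]]] or [C [C [C [D false]] and [D false]] and [D not [D false]]]]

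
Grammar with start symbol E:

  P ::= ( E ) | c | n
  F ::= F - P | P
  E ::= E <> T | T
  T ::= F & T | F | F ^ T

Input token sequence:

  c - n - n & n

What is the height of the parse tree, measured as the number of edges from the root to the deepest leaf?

6

[E [T [F [F [F [P c]] - [P n]] - [P n]] & [T [F [P n]]]]]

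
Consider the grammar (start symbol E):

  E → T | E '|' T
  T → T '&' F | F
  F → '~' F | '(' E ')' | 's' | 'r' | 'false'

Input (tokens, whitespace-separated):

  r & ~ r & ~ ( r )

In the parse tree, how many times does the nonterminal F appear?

6

[E [T [T [T [F r]] & [F ~ [F r]]] & [F ~ [F ( [E [T [F r]]] )]]]]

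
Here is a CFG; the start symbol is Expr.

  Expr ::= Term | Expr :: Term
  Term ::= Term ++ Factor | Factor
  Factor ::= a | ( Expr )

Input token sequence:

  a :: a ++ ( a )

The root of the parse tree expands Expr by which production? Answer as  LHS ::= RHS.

Expr ::= Expr :: Term

[Expr [Expr [Term [Factor a]]] :: [Term [Term [Factor a]] ++ [Factor ( [Expr [Term [Factor a]]] )]]]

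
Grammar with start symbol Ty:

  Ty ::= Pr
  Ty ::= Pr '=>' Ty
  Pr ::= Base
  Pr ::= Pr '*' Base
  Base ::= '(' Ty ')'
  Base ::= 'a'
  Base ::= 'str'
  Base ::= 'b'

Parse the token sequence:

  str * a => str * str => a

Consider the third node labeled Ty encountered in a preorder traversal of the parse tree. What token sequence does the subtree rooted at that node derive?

a

[Ty [Pr [Pr [Base str]] * [Base a]] => [Ty [Pr [Pr [Base str]] * [Base str]] => [Ty [Pr [Base a]]]]]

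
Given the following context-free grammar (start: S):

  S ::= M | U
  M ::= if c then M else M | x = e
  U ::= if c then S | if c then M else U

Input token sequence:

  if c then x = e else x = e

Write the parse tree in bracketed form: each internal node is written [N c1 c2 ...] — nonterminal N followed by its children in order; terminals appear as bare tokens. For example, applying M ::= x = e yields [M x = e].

[S [M if c then [M x = e] else [M x = e]]]

S
M
if c then M else M
if c then x = e else M
if c then x = e else x = e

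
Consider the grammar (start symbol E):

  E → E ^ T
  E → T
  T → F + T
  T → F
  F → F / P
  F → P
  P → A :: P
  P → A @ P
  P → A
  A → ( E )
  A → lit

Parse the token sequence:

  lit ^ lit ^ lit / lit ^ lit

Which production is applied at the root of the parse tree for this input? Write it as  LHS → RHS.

[E [E [E [E [T [F [P [A lit]]]]] ^ [T [F [P [A lit]]]]] ^ [T [F [F [P [A lit]]] / [P [A lit]]]]] ^ [T [F [P [A lit]]]]]

E → E ^ T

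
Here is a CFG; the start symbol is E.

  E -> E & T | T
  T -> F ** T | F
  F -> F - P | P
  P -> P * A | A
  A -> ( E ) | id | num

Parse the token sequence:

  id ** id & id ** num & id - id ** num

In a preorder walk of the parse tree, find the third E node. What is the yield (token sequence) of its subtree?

id ** id

[E [E [E [T [F [P [A id]]] ** [T [F [P [A id]]]]]] & [T [F [P [A id]]] ** [T [F [P [A num]]]]]] & [T [F [F [P [A id]]] - [P [A id]]] ** [T [F [P [A num]]]]]]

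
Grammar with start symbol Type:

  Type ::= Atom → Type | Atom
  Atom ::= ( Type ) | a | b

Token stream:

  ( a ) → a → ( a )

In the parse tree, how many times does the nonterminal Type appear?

5

[Type [Atom ( [Type [Atom a]] )] → [Type [Atom a] → [Type [Atom ( [Type [Atom a]] )]]]]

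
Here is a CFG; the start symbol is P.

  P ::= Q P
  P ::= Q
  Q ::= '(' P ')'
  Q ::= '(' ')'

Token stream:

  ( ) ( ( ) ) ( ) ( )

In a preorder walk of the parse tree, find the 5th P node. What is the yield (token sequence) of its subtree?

( )

[P [Q ( )] [P [Q ( [P [Q ( )]] )] [P [Q ( )] [P [Q ( )]]]]]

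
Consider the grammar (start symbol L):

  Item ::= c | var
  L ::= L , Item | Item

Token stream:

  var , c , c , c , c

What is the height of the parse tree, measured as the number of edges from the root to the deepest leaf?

6

[L [L [L [L [L [Item var]] , [Item c]] , [Item c]] , [Item c]] , [Item c]]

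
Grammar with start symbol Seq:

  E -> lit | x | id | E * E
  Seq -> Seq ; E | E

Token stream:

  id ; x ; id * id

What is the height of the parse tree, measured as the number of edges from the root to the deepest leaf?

[Seq [Seq [Seq [E id]] ; [E x]] ; [E [E id] * [E id]]]

4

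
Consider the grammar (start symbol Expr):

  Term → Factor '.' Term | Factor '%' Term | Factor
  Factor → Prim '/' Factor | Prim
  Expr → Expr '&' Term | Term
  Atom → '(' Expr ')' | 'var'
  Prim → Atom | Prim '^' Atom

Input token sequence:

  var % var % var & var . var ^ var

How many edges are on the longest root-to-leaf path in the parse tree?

8

[Expr [Expr [Term [Factor [Prim [Atom var]]] % [Term [Factor [Prim [Atom var]]] % [Term [Factor [Prim [Atom var]]]]]]] & [Term [Factor [Prim [Atom var]]] . [Term [Factor [Prim [Prim [Atom var]] ^ [Atom var]]]]]]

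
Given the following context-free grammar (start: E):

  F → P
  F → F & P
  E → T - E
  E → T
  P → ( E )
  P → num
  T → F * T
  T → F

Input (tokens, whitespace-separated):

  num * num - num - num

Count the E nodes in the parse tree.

3

[E [T [F [P num]] * [T [F [P num]]]] - [E [T [F [P num]]] - [E [T [F [P num]]]]]]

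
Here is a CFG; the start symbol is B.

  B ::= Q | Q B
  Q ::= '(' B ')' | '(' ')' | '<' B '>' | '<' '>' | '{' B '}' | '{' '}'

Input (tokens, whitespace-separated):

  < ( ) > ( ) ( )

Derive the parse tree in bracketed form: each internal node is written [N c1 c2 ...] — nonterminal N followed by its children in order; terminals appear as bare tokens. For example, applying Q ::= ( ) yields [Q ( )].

B
Q B
< B > B
< Q > B
< ( ) > B
< ( ) > Q B
< ( ) > ( ) B
< ( ) > ( ) Q
< ( ) > ( ) ( )

[B [Q < [B [Q ( )]] >] [B [Q ( )] [B [Q ( )]]]]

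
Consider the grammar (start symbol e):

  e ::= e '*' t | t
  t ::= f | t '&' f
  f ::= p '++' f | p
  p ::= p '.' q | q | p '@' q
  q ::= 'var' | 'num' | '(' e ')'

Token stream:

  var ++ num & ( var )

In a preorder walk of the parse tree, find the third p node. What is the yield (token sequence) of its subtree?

( var )

[e [t [t [f [p [q var]] ++ [f [p [q num]]]]] & [f [p [q ( [e [t [f [p [q var]]]]] )]]]]]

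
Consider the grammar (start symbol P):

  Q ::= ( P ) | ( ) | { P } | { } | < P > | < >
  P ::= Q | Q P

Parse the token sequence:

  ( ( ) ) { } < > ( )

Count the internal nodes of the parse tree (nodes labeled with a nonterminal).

[P [Q ( [P [Q ( )]] )] [P [Q { }] [P [Q < >] [P [Q ( )]]]]]

10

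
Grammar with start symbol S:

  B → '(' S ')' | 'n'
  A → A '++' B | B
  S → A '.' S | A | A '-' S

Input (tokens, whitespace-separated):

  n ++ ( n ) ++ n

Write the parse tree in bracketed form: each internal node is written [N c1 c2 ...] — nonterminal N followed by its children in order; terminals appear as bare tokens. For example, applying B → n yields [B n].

[S [A [A [A [B n]] ++ [B ( [S [A [B n]]] )]] ++ [B n]]]

S
A
A ++ B
A ++ B ++ B
B ++ B ++ B
n ++ B ++ B
n ++ ( S ) ++ B
n ++ ( A ) ++ B
n ++ ( B ) ++ B
n ++ ( n ) ++ B
n ++ ( n ) ++ n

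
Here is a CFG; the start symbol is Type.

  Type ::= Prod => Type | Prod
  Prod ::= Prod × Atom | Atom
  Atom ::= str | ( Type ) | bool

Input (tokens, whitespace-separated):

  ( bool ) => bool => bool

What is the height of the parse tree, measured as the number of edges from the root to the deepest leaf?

[Type [Prod [Atom ( [Type [Prod [Atom bool]]] )]] => [Type [Prod [Atom bool]] => [Type [Prod [Atom bool]]]]]

6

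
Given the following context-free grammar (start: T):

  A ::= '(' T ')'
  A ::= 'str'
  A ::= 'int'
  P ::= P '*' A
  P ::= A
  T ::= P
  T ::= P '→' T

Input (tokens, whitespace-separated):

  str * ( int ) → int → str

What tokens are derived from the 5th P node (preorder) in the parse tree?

str

[T [P [P [A str]] * [A ( [T [P [A int]]] )]] → [T [P [A int]] → [T [P [A str]]]]]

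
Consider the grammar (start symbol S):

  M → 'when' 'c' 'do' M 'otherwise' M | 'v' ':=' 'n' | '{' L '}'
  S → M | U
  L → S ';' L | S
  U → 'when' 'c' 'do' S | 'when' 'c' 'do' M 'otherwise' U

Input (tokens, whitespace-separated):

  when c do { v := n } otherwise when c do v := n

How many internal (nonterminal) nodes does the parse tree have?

9

[S [U when c do [M { [L [S [M v := n]]] }] otherwise [U when c do [S [M v := n]]]]]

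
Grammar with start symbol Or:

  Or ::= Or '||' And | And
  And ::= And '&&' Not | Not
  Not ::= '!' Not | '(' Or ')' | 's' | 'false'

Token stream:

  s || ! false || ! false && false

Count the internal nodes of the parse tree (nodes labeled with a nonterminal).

13

[Or [Or [Or [And [Not s]]] || [And [Not ! [Not false]]]] || [And [And [Not ! [Not false]]] && [Not false]]]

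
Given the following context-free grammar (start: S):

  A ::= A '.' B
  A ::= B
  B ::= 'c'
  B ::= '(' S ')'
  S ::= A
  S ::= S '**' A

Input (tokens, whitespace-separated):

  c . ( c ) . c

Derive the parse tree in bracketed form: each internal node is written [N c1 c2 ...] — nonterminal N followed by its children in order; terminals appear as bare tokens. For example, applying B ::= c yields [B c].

[S [A [A [A [B c]] . [B ( [S [A [B c]]] )]] . [B c]]]

S
A
A . B
A . B . B
B . B . B
c . B . B
c . ( S ) . B
c . ( A ) . B
c . ( B ) . B
c . ( c ) . B
c . ( c ) . c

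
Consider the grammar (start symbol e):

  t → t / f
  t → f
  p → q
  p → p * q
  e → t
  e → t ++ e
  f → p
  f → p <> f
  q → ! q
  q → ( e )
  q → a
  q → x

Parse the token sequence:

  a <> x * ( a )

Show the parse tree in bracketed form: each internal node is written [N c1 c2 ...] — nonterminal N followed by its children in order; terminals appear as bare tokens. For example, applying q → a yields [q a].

[e [t [f [p [q a]] <> [f [p [p [q x]] * [q ( [e [t [f [p [q a]]]]] )]]]]]]

e
t
f
p <> f
q <> f
a <> f
a <> p
a <> p * q
a <> q * q
a <> x * q
a <> x * ( e )
a <> x * ( t )
a <> x * ( f )
a <> x * ( p )
a <> x * ( q )
a <> x * ( a )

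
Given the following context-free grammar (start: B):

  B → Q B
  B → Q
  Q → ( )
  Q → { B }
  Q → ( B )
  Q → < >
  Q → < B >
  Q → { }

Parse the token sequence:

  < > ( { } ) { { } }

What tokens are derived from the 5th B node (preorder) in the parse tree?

{ }

[B [Q < >] [B [Q ( [B [Q { }]] )] [B [Q { [B [Q { }]] }]]]]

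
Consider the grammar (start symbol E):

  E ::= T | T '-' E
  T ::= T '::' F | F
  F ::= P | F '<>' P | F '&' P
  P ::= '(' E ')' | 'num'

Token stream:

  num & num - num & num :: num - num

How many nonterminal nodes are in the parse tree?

[E [T [F [F [P num]] & [P num]]] - [E [T [T [F [F [P num]] & [P num]]] :: [F [P num]]] - [E [T [F [P num]]]]]]

19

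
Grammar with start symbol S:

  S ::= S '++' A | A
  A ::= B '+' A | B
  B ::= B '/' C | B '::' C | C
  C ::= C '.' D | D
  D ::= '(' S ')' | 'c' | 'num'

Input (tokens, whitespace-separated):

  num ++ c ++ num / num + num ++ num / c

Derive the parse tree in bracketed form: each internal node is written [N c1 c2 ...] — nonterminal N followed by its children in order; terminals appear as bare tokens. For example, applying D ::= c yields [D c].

[S [S [S [S [A [B [C [D num]]]]] ++ [A [B [C [D c]]]]] ++ [A [B [B [C [D num]]] / [C [D num]]] + [A [B [C [D num]]]]]] ++ [A [B [B [C [D num]]] / [C [D c]]]]]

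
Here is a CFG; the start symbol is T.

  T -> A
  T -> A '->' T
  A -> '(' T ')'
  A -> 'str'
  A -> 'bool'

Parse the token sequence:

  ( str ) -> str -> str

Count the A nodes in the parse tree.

4

[T [A ( [T [A str]] )] -> [T [A str] -> [T [A str]]]]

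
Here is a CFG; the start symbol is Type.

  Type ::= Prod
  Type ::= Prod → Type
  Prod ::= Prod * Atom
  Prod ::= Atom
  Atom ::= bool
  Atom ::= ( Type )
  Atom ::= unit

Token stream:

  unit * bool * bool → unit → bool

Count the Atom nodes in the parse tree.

[Type [Prod [Prod [Prod [Atom unit]] * [Atom bool]] * [Atom bool]] → [Type [Prod [Atom unit]] → [Type [Prod [Atom bool]]]]]

5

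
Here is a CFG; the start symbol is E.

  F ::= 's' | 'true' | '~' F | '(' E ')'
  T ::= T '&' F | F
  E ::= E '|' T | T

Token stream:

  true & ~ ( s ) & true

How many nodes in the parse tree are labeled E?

2

[E [T [T [T [F true]] & [F ~ [F ( [E [T [F s]]] )]]] & [F true]]]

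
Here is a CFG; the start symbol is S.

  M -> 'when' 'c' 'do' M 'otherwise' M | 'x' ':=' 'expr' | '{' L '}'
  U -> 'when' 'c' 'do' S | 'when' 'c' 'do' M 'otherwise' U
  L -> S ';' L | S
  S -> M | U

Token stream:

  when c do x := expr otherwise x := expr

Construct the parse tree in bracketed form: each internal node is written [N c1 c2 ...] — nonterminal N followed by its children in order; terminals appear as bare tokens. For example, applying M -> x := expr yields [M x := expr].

S
M
when c do M otherwise M
when c do x := expr otherwise M
when c do x := expr otherwise x := expr

[S [M when c do [M x := expr] otherwise [M x := expr]]]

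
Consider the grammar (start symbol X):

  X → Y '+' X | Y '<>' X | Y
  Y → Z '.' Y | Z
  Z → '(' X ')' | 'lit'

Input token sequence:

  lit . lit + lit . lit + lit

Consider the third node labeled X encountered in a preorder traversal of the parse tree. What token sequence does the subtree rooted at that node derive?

[X [Y [Z lit] . [Y [Z lit]]] + [X [Y [Z lit] . [Y [Z lit]]] + [X [Y [Z lit]]]]]

lit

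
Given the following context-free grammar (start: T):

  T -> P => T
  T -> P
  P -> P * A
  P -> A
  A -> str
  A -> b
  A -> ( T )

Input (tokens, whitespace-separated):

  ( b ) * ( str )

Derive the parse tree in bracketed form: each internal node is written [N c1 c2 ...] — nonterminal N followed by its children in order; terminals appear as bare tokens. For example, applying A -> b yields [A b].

[T [P [P [A ( [T [P [A b]]] )]] * [A ( [T [P [A str]]] )]]]

T
P
P * A
A * A
( T ) * A
( P ) * A
( A ) * A
( b ) * A
( b ) * ( T )
( b ) * ( P )
( b ) * ( A )
( b ) * ( str )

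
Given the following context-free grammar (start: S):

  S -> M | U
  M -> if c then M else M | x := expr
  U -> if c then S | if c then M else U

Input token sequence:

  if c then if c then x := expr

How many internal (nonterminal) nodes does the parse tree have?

6

[S [U if c then [S [U if c then [S [M x := expr]]]]]]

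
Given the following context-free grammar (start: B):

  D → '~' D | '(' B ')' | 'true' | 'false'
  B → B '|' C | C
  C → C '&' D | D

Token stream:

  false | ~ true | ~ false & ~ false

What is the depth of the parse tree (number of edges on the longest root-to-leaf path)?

[B [B [B [C [D false]]] | [C [D ~ [D true]]]] | [C [C [D ~ [D false]]] & [D ~ [D false]]]]

5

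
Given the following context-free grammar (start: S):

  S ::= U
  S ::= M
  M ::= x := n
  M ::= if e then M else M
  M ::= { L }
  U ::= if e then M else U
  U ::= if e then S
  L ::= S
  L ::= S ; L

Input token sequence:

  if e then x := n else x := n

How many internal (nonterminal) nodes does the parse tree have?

4

[S [M if e then [M x := n] else [M x := n]]]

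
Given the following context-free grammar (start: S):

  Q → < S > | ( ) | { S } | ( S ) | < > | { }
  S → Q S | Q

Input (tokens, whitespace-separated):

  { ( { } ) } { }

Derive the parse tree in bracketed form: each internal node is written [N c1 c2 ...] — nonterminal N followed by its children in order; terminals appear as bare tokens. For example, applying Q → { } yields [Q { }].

S
Q S
{ S } S
{ Q } S
{ ( S ) } S
{ ( Q ) } S
{ ( { } ) } S
{ ( { } ) } Q
{ ( { } ) } { }

[S [Q { [S [Q ( [S [Q { }]] )]] }] [S [Q { }]]]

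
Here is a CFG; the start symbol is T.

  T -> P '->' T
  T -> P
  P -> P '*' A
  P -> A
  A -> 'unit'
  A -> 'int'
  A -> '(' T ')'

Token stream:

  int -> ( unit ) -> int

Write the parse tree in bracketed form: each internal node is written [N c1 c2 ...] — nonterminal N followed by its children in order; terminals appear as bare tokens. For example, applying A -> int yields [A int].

T
P -> T
A -> T
int -> T
int -> P -> T
int -> A -> T
int -> ( T ) -> T
int -> ( P ) -> T
int -> ( A ) -> T
int -> ( unit ) -> T
int -> ( unit ) -> P
int -> ( unit ) -> A
int -> ( unit ) -> int

[T [P [A int]] -> [T [P [A ( [T [P [A unit]]] )]] -> [T [P [A int]]]]]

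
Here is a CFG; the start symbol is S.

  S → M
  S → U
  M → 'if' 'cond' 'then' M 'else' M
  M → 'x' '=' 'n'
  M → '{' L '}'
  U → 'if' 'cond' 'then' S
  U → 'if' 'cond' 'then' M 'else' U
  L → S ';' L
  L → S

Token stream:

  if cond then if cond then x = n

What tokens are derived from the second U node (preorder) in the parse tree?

if cond then x = n

[S [U if cond then [S [U if cond then [S [M x = n]]]]]]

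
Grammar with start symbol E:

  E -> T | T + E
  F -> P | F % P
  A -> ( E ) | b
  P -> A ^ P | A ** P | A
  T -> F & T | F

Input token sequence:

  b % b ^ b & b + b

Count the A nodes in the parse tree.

[E [T [F [F [P [A b]]] % [P [A b] ^ [P [A b]]]] & [T [F [P [A b]]]]] + [E [T [F [P [A b]]]]]]

5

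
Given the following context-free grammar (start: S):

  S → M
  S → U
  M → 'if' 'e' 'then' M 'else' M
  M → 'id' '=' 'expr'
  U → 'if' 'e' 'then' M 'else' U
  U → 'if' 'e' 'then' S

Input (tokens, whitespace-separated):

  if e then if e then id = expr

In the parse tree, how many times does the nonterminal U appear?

2

[S [U if e then [S [U if e then [S [M id = expr]]]]]]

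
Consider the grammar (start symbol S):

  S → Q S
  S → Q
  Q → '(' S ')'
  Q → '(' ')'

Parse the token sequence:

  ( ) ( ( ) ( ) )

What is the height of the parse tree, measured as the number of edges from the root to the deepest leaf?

[S [Q ( )] [S [Q ( [S [Q ( )] [S [Q ( )]]] )]]]

6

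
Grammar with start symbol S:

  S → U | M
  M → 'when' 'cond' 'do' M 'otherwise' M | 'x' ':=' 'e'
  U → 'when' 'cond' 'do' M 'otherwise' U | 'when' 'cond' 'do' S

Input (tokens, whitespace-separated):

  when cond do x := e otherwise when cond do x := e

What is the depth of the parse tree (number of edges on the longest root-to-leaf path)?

5

[S [U when cond do [M x := e] otherwise [U when cond do [S [M x := e]]]]]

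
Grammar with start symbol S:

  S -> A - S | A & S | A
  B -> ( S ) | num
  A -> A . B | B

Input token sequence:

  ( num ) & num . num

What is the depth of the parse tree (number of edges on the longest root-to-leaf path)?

6

[S [A [B ( [S [A [B num]]] )]] & [S [A [A [B num]] . [B num]]]]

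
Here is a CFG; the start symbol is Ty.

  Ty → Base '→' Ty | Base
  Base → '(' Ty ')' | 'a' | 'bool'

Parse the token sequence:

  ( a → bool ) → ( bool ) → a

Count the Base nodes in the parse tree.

[Ty [Base ( [Ty [Base a] → [Ty [Base bool]]] )] → [Ty [Base ( [Ty [Base bool]] )] → [Ty [Base a]]]]

6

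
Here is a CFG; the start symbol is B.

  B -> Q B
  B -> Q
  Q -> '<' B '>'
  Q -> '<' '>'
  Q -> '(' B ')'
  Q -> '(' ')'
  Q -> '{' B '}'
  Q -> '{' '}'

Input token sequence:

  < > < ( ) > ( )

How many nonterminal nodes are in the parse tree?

[B [Q < >] [B [Q < [B [Q ( )]] >] [B [Q ( )]]]]

8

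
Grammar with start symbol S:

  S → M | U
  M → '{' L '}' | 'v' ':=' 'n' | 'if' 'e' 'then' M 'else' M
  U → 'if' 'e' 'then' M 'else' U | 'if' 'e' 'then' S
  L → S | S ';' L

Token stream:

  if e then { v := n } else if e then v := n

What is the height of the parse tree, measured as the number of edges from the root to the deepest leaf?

[S [U if e then [M { [L [S [M v := n]]] }] else [U if e then [S [M v := n]]]]]

6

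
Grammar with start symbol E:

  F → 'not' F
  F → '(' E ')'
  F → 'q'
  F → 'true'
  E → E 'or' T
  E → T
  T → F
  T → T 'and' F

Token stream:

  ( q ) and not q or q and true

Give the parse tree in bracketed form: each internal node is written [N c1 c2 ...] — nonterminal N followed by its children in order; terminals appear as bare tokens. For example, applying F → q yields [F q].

[E [E [T [T [F ( [E [T [F q]]] )]] and [F not [F q]]]] or [T [T [F q]] and [F true]]]

E
E or T
T or T
T and F or T
F and F or T
( E ) and F or T
( T ) and F or T
( F ) and F or T
( q ) and F or T
( q ) and not F or T
( q ) and not q or T
( q ) and not q or T and F
( q ) and not q or F and F
( q ) and not q or q and F
( q ) and not q or q and true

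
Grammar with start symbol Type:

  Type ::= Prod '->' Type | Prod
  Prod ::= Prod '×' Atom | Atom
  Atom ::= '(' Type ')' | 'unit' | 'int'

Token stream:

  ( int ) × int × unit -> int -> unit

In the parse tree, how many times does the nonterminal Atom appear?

6

[Type [Prod [Prod [Prod [Atom ( [Type [Prod [Atom int]]] )]] × [Atom int]] × [Atom unit]] -> [Type [Prod [Atom int]] -> [Type [Prod [Atom unit]]]]]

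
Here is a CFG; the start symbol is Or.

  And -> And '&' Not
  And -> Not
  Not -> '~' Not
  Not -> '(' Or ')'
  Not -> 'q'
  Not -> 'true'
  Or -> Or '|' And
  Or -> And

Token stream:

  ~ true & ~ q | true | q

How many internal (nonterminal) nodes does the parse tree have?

13

[Or [Or [Or [And [And [Not ~ [Not true]]] & [Not ~ [Not q]]]] | [And [Not true]]] | [And [Not q]]]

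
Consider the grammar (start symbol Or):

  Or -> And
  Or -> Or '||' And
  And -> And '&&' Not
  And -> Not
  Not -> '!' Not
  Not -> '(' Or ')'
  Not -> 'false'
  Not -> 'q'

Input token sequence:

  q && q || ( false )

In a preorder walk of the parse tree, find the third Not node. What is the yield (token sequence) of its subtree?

[Or [Or [And [And [Not q]] && [Not q]]] || [And [Not ( [Or [And [Not false]]] )]]]

( false )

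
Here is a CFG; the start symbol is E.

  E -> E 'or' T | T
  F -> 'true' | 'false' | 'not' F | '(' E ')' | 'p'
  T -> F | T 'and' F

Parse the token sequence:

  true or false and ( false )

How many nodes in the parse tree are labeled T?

[E [E [T [F true]]] or [T [T [F false]] and [F ( [E [T [F false]]] )]]]

4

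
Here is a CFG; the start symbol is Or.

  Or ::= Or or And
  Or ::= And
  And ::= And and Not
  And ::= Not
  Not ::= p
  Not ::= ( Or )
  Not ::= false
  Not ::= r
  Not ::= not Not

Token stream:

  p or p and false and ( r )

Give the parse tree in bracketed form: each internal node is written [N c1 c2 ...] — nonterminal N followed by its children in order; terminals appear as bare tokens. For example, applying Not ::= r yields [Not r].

[Or [Or [And [Not p]]] or [And [And [And [Not p]] and [Not false]] and [Not ( [Or [And [Not r]]] )]]]

Or
Or or And
And or And
Not or And
p or And
p or And and Not
p or And and Not and Not
p or Not and Not and Not
p or p and Not and Not
p or p and false and Not
p or p and false and ( Or )
p or p and false and ( And )
p or p and false and ( Not )
p or p and false and ( r )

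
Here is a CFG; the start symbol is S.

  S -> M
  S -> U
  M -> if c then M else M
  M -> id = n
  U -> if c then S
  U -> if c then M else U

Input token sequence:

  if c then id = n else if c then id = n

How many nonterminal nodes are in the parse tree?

[S [U if c then [M id = n] else [U if c then [S [M id = n]]]]]

6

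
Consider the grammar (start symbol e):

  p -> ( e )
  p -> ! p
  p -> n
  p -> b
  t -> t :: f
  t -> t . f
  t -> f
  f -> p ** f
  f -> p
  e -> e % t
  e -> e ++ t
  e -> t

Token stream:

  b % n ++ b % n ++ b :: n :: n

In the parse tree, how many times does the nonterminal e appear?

5

[e [e [e [e [e [t [f [p b]]]] % [t [f [p n]]]] ++ [t [f [p b]]]] % [t [f [p n]]]] ++ [t [t [t [f [p b]]] :: [f [p n]]] :: [f [p n]]]]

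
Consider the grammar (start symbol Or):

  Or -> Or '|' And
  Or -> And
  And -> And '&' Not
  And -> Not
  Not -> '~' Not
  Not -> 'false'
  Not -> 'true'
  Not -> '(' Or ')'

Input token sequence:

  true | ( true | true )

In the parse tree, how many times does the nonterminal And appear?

[Or [Or [And [Not true]]] | [And [Not ( [Or [Or [And [Not true]]] | [And [Not true]]] )]]]

4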